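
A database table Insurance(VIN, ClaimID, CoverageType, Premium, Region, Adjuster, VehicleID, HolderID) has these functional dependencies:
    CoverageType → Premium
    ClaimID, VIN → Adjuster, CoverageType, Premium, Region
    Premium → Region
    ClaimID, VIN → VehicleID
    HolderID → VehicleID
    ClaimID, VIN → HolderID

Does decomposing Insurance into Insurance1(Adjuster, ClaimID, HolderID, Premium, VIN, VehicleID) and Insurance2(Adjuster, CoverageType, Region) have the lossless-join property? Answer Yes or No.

Insurance1 ∩ Insurance2 = {Adjuster}; its closure under F is {Adjuster}.
The closure covers neither Insurance1 nor Insurance2 entirely; the join is not lossless.

No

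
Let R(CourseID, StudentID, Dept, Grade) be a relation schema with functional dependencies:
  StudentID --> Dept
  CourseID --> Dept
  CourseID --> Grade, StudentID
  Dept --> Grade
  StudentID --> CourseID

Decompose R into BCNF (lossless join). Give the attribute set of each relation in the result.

{CourseID, Dept, StudentID}; {Dept, Grade}

Candidate keys of the original relation: {CourseID}, {StudentID}.
{CourseID, Dept, Grade, StudentID}: {Dept} determines {Dept, Grade} here but is not a superkey — split on Dept --> Grade, giving {Dept, Grade} and {CourseID, Dept, StudentID}.
{Dept, Grade} is in BCNF.
{CourseID, Dept, StudentID} is in BCNF.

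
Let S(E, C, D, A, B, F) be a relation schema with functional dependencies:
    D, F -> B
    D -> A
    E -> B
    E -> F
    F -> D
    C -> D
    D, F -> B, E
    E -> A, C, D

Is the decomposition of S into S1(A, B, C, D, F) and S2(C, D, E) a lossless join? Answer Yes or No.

The shared attributes are {C, D} and {C, D}⁺ = {A, C, D}.
S1 ⊄ {A, C, D} and S2 ⊄ {A, C, D}, so the split is lossy.

No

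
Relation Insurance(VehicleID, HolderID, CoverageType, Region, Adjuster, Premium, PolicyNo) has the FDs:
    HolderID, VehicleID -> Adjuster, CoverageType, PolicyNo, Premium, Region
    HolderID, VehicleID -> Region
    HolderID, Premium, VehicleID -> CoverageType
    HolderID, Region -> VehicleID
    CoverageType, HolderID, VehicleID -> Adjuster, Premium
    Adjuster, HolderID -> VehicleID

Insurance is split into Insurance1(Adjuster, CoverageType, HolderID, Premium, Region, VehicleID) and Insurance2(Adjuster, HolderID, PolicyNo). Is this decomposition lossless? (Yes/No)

Yes

Common attributes: {Adjuster, HolderID}; their closure is {Adjuster, CoverageType, HolderID, PolicyNo, Premium, Region, VehicleID}.
Since Insurance1 ⊆ {Adjuster, CoverageType, HolderID, PolicyNo, Premium, Region, VehicleID}, the intersection is a superkey of Insurance1; the decomposition is lossless.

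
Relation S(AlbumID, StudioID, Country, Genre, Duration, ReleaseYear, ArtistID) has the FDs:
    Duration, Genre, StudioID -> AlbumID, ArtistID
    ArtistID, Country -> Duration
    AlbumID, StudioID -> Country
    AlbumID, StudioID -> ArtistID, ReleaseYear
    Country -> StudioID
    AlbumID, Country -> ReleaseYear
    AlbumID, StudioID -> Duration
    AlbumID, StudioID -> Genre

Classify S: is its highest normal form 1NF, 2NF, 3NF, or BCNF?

Candidate keys: {AlbumID, Country}, {AlbumID, StudioID}, {ArtistID, Country, Genre}, {Country, Duration, Genre}, {Duration, Genre, StudioID}. Prime attributes: {AlbumID, ArtistID, Country, Duration, Genre, StudioID}.
For ArtistID, Country -> Duration we have {ArtistID, Country}⁺ = {ArtistID, Country, Duration, StudioID}; {ArtistID, Country} is not a superkey, so BCNF fails.
Since {Duration} ⊆ prime attributes and every other non-superkey FD also has a prime right side, the schema is in 3NF.

3NF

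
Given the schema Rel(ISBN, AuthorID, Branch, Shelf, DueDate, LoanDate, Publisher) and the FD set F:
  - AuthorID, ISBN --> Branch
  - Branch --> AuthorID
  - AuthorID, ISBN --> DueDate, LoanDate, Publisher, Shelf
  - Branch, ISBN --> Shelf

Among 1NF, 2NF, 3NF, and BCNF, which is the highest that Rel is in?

3NF

Candidate keys: {AuthorID, ISBN}, {Branch, ISBN}. Prime attributes: {AuthorID, Branch, ISBN}.
Branch --> AuthorID: {Branch}⁺ = {AuthorID, Branch}, which is not all of the attributes, so the left side is not a superkey — BCNF is violated.
Its right-hand attributes {AuthorID} are all prime, as are those of every other non-superkey FD — the relation is in 3NF.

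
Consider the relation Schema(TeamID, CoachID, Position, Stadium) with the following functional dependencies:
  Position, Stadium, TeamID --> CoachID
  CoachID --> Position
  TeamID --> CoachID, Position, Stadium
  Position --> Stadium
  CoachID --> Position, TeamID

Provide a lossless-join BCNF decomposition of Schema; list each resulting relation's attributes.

{CoachID, Position, TeamID}; {Position, Stadium}

Candidate keys of the original relation: {CoachID}, {TeamID}.
In {CoachID, Position, Stadium, TeamID}, {Position} is not a superkey ({Position}⁺ restricted to this set is {Position, Stadium}), so split on Position --> Stadium into {Position, Stadium} and {CoachID, Position, TeamID}.
{Position, Stadium}: every determinant is a superkey — BCNF.
{CoachID, Position, TeamID}: every determinant is a superkey — BCNF.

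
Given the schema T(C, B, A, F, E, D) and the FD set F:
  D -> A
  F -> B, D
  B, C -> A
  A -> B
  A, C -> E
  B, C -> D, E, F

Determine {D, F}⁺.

{A, B, D, F}

Start with {D, F}.
D -> A applies; add {A} → now {A, D, F}.
F -> B, D applies; add {B} → now {A, B, D, F}.
No further FD applies.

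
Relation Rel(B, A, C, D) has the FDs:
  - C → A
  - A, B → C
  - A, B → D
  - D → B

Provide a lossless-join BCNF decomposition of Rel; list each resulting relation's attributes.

{A, C}; {B, D}; {C, D}

Candidate keys of the original relation: {A, B}, {A, D}, {B, C}, {C, D}.
{A, B, C, D}: {C} determines {A, C} here but is not a superkey — split on C → A, giving {A, C} and {B, C, D}.
{A, C} has no BCNF violation.
{B, C, D}: {D} determines {B, D} here but is not a superkey — split on D → B, giving {B, D} and {C, D}.
{B, D} has no BCNF violation.
{C, D} has no BCNF violation.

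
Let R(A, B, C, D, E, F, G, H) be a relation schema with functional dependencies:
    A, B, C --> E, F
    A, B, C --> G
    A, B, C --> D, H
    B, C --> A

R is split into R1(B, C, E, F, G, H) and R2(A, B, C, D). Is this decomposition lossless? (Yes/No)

Common attributes: {B, C}; their closure is {A, B, C, D, E, F, G, H}.
This includes all of R1, so the common attributes are a superkey of R1 — the join is lossless.

Yes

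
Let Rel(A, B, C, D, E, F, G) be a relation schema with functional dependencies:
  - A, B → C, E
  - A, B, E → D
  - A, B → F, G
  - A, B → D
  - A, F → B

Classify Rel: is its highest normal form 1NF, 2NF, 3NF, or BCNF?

BCNF

Candidate keys: {A, B}, {A, F}. Prime attributes: {A, B, F}.
Each dependency's left side is a superkey — BCNF holds.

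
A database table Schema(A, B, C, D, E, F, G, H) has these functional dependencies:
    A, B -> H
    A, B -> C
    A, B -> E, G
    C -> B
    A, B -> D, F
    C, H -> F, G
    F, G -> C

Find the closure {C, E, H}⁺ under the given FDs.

Start with {C, E, H}.
C -> B applies; add {B} → now {B, C, E, H}.
C, H -> F, G applies; add {F, G} → now {B, C, E, F, G, H}.
No further FD applies.

{B, C, E, F, G, H}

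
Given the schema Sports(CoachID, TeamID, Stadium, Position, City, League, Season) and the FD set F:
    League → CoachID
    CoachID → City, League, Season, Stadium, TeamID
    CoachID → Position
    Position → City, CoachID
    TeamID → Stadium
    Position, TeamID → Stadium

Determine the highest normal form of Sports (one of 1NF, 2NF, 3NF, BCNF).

2NF

Candidate keys: {CoachID}, {League}, {Position}. Prime attributes: {CoachID, League, Position}.
TeamID → Stadium breaks BCNF: {TeamID}⁺ = {Stadium, TeamID}, so {TeamID} is not a superkey.
TeamID → Stadium determines the non-prime attribute {Stadium} from a non-superkey — 3NF is violated.
All keys have size 1, which rules out partial dependencies — 2NF is satisfied.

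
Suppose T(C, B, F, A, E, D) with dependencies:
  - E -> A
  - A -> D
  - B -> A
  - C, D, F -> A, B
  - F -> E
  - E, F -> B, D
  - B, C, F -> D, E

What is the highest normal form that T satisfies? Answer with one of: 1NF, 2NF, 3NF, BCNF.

Candidate key: {C, F}. Prime attributes: {C, F}.
E -> A breaks BCNF: {E}⁺ = {A, D, E}, so {E} is not a superkey.
E -> A has non-prime {A} on the right and a non-superkey on the left, so 3NF fails.
{F} is a proper subset of the key {C, F}, and {F}⁺ contains the non-prime attributes {A, B, D, E} — a partial dependency, so 2NF is violated.

1NF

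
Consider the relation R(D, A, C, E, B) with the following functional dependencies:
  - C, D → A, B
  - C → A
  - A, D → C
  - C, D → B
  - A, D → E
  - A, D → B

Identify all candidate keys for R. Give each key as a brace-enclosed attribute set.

No FD produces {D}, so it must be in every candidate key.
{A, D}⁺ = {A, B, C, D, E}, which is every attribute, so {A, D} is a candidate key.
{C, D}⁺ = {A, B, C, D, E}, which is every attribute, so {C, D} is a candidate key.
Any other superkey properly contains one of these, so there are no further candidate keys.

{A, D}, {C, D}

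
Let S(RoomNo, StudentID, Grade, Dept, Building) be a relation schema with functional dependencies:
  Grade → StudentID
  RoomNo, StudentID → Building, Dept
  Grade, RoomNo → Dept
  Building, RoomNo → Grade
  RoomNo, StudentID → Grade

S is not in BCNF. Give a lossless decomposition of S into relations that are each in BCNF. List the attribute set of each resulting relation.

Candidate keys of the original relation: {Building, RoomNo}, {Grade, RoomNo}, {RoomNo, StudentID}.
{Building, Dept, Grade, RoomNo, StudentID}: {Grade} determines {Grade, StudentID} here but is not a superkey — split on Grade → StudentID, giving {Grade, StudentID} and {Building, Dept, Grade, RoomNo}.
{Grade, StudentID}: every determinant is a superkey — BCNF.
{Building, Dept, Grade, RoomNo}: every determinant is a superkey — BCNF.

{Building, Dept, Grade, RoomNo}; {Grade, StudentID}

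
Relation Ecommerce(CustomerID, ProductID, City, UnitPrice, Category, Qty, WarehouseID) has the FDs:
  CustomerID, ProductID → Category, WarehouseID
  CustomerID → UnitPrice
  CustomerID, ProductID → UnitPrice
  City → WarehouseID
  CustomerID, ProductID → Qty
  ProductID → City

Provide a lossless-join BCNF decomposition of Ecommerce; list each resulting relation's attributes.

Candidate key of the original relation: {CustomerID, ProductID}.
{Category, City, CustomerID, ProductID, Qty, UnitPrice, WarehouseID}: {CustomerID} determines {CustomerID, UnitPrice} here but is not a superkey — split on CustomerID → UnitPrice, giving {CustomerID, UnitPrice} and {Category, City, CustomerID, ProductID, Qty, WarehouseID}.
{CustomerID, UnitPrice} is in BCNF.
{Category, City, CustomerID, ProductID, Qty, WarehouseID}: {City} determines {City, WarehouseID} here but is not a superkey — split on City → WarehouseID, giving {City, WarehouseID} and {Category, City, CustomerID, ProductID, Qty}.
{City, WarehouseID} is in BCNF.
{Category, City, CustomerID, ProductID, Qty}: {ProductID} determines {City, ProductID} here but is not a superkey — split on ProductID → City, giving {City, ProductID} and {Category, CustomerID, ProductID, Qty}.
{City, ProductID} is in BCNF.
{Category, CustomerID, ProductID, Qty} is in BCNF.

{Category, CustomerID, ProductID, Qty}; {City, ProductID}; {City, WarehouseID}; {CustomerID, UnitPrice}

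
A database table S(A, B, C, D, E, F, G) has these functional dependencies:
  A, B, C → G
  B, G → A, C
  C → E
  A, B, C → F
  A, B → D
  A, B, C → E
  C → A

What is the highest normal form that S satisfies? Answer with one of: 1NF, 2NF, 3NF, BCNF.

1NF

Candidate keys: {B, C}, {B, G}. Prime attributes: {B, C, G}.
C → E: {C}⁺ = {A, C, E}, which is not all of the attributes, so the left side is not a superkey — BCNF is violated.
C → E determines the non-prime attribute {E} from a non-superkey — 3NF is violated.
{C} is a proper subset of the key {B, C}, and {C}⁺ contains the non-prime attributes {A, E} — a partial dependency, so 2NF is violated.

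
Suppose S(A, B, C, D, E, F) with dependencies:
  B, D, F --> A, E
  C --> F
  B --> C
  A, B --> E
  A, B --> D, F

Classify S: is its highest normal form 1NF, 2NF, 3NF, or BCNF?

Candidate keys: {A, B}, {B, D}. Prime attributes: {A, B, D}.
C --> F: {C}⁺ = {C, F}, which is not all of the attributes, so the left side is not a superkey — BCNF is violated.
C --> F has non-prime {F} on the right and a non-superkey on the left, so 3NF fails.
Since {B} ⊂ {A, B} and {B}⁺ ⊇ {C, F} with {C, F} non-prime, there is a partial dependency; 2NF fails.

1NF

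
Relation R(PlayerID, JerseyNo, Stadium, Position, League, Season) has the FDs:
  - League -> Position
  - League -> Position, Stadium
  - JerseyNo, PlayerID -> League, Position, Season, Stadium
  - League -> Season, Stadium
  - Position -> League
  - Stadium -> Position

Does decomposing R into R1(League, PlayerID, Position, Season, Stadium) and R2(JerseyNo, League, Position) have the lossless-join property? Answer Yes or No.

Common attributes: {League, Position}; their closure is {League, Position, Season, Stadium}.
The closure covers neither R1 nor R2 entirely; the join is not lossless.

No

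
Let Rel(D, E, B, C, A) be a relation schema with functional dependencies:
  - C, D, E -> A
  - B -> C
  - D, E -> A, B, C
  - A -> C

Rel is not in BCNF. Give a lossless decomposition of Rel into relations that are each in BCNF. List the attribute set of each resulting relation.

{A, B, D, E}; {B, C}

Candidate key of the original relation: {D, E}.
In {A, B, C, D, E}, {B} is not a superkey ({B}⁺ restricted to this set is {B, C}), so split on B -> C into {B, C} and {A, B, D, E}.
{B, C}: every determinant is a superkey — BCNF.
{A, B, D, E}: every determinant is a superkey — BCNF.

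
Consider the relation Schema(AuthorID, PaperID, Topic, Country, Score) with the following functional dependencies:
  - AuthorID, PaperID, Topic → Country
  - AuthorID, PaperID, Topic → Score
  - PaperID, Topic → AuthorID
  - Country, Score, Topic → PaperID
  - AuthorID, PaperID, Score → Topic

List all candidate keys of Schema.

{AuthorID, PaperID, Score}, {Country, Score, Topic}, {PaperID, Topic}

{PaperID, Topic}⁺ = {AuthorID, Country, PaperID, Score, Topic} — all of the relation — so {PaperID, Topic} is a candidate key.
{AuthorID, PaperID, Score}⁺ = {AuthorID, Country, PaperID, Score, Topic} — all of the relation — so {AuthorID, PaperID, Score} is a candidate key.
{Country, Score, Topic}⁺ = {AuthorID, Country, PaperID, Score, Topic} — all of the relation — so {Country, Score, Topic} is a candidate key.
No proper subset of any of these is a key, and no other minimal superkey exists.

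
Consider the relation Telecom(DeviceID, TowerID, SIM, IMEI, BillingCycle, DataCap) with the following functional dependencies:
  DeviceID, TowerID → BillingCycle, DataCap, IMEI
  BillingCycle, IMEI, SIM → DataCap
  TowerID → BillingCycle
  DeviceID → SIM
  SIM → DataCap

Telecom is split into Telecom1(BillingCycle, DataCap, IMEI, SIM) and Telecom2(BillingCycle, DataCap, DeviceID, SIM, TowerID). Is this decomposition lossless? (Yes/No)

Telecom1 ∩ Telecom2 = {BillingCycle, DataCap, SIM}; its closure under F is {BillingCycle, DataCap, SIM}.
The closure covers neither Telecom1 nor Telecom2 entirely; the join is not lossless.

No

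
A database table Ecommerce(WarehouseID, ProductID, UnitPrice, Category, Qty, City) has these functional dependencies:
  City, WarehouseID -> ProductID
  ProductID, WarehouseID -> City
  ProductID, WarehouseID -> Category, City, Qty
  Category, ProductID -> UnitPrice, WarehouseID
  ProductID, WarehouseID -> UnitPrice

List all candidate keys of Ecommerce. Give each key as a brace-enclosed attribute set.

{Category, ProductID}⁺ = {Category, City, ProductID, Qty, UnitPrice, WarehouseID} — all of the relation — so {Category, ProductID} is a candidate key.
{City, WarehouseID}⁺ = {Category, City, ProductID, Qty, UnitPrice, WarehouseID} — all of the relation — so {City, WarehouseID} is a candidate key.
{ProductID, WarehouseID}⁺ = {Category, City, ProductID, Qty, UnitPrice, WarehouseID} — all of the relation — so {ProductID, WarehouseID} is a candidate key.
No proper subset of any of these is a key, and no other minimal superkey exists.

{Category, ProductID}, {City, WarehouseID}, {ProductID, WarehouseID}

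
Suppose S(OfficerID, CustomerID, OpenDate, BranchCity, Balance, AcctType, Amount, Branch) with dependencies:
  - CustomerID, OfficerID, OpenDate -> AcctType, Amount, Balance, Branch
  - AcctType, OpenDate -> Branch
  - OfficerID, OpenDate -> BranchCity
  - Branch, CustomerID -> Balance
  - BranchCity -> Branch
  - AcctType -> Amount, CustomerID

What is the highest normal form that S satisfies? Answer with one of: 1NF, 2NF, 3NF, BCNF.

1NF

Candidate keys: {AcctType, OfficerID, OpenDate}, {CustomerID, OfficerID, OpenDate}. Prime attributes: {AcctType, CustomerID, OfficerID, OpenDate}.
AcctType, OpenDate -> Branch breaks BCNF: {AcctType, OpenDate}⁺ = {AcctType, Amount, Balance, Branch, CustomerID, OpenDate}, so {AcctType, OpenDate} is not a superkey.
Because {Branch} is non-prime and the left side of AcctType, OpenDate -> Branch is not a superkey, the relation is not in 3NF.
{AcctType} is a proper subset of the key {AcctType, OfficerID, OpenDate}, and {AcctType}⁺ contains the non-prime attribute {Amount} — a partial dependency, so 2NF is violated.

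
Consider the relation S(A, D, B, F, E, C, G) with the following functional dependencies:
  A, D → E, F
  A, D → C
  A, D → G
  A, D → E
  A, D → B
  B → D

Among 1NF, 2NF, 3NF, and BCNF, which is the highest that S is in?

Candidate keys: {A, B}, {A, D}. Prime attributes: {A, B, D}.
For B → D we have {B}⁺ = {B, D}; {B} is not a superkey, so BCNF fails.
Since {D} ⊆ prime attributes and every other non-superkey FD also has a prime right side, the schema is in 3NF.

3NF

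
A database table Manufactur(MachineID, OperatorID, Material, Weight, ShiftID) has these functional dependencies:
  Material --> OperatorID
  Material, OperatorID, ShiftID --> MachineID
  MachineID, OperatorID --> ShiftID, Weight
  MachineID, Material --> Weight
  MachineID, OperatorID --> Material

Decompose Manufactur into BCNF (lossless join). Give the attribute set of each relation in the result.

{MachineID, Material, ShiftID, Weight}; {Material, OperatorID}

Candidate keys of the original relation: {MachineID, Material}, {MachineID, OperatorID}, {Material, ShiftID}.
In {MachineID, Material, OperatorID, ShiftID, Weight}, {Material} is not a superkey ({Material}⁺ restricted to this set is {Material, OperatorID}), so split on Material --> OperatorID into {Material, OperatorID} and {MachineID, Material, ShiftID, Weight}.
{Material, OperatorID} is in BCNF.
{MachineID, Material, ShiftID, Weight} is in BCNF.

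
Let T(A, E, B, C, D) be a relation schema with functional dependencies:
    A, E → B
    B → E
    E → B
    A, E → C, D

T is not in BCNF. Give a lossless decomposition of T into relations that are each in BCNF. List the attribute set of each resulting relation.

{A, B, C, D}; {B, E}

Candidate keys of the original relation: {A, B}, {A, E}.
Within {A, B, C, D, E}: {B}⁺ ∩ {A, B, C, D, E} = {B, E}, not the whole set, so B → E violates BCNF; decompose into {B, E} and {A, B, C, D}.
{B, E} has no BCNF violation.
{A, B, C, D} has no BCNF violation.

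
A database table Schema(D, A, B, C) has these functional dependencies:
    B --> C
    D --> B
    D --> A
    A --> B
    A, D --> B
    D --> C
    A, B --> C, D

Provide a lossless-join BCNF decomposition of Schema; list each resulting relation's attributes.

{A, B, D}; {B, C}

Candidate keys of the original relation: {A}, {D}.
In {A, B, C, D}, {B} is not a superkey ({B}⁺ restricted to this set is {B, C}), so split on B --> C into {B, C} and {A, B, D}.
{B, C} has no BCNF violation.
{A, B, D} has no BCNF violation.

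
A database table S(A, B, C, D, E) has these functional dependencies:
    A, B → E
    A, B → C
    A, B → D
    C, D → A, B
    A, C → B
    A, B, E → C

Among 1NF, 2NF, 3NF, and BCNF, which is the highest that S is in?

Candidate keys: {A, B}, {A, C}, {C, D}. Prime attributes: {A, B, C, D}.
The left-hand side of every FD is a superkey, so BCNF is satisfied.

BCNF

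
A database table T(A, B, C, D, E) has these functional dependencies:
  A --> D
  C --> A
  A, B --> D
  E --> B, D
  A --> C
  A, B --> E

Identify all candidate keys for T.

{A, B}, {A, E}, {B, C}, {C, E}

{A, B}⁺ = {A, B, C, D, E} — all of the relation — so {A, B} is a candidate key.
{A, E}⁺ = {A, B, C, D, E} — all of the relation — so {A, E} is a candidate key.
{B, C}⁺ = {A, B, C, D, E} — all of the relation — so {B, C} is a candidate key.
{C, E}⁺ = {A, B, C, D, E} — all of the relation — so {C, E} is a candidate key.
No proper subset of any of these is a key, and no other minimal superkey exists.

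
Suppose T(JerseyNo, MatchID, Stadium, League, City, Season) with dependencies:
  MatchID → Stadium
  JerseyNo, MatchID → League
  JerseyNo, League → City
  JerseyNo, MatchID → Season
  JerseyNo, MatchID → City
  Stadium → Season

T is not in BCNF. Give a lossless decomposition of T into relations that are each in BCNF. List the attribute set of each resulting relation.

Candidate key of the original relation: {JerseyNo, MatchID}.
Within {City, JerseyNo, League, MatchID, Season, Stadium}: {MatchID}⁺ ∩ {City, JerseyNo, League, MatchID, Season, Stadium} = {MatchID, Season, Stadium}, not the whole set, so MatchID → Season, Stadium violates BCNF; decompose into {MatchID, Season, Stadium} and {City, JerseyNo, League, MatchID}.
Within {MatchID, Season, Stadium}: {Stadium}⁺ ∩ {MatchID, Season, Stadium} = {Season, Stadium}, not the whole set, so Stadium → Season violates BCNF; decompose into {Season, Stadium} and {MatchID, Stadium}.
{Season, Stadium} has no BCNF violation.
{MatchID, Stadium} has no BCNF violation.
Within {City, JerseyNo, League, MatchID}: {JerseyNo, League}⁺ ∩ {City, JerseyNo, League, MatchID} = {City, JerseyNo, League}, not the whole set, so JerseyNo, League → City violates BCNF; decompose into {City, JerseyNo, League} and {JerseyNo, League, MatchID}.
{City, JerseyNo, League} has no BCNF violation.
{JerseyNo, League, MatchID} has no BCNF violation.

{City, JerseyNo, League}; {JerseyNo, League, MatchID}; {MatchID, Stadium}; {Season, Stadium}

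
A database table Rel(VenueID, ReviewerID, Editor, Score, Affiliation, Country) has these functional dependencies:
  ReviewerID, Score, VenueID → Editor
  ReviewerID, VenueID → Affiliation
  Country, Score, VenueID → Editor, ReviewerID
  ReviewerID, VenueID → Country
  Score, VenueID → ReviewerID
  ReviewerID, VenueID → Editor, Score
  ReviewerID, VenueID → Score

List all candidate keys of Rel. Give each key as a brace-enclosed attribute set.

No FD produces {VenueID}, so it must be in every candidate key.
Closure of {ReviewerID, VenueID} is {Affiliation, Country, Editor, ReviewerID, Score, VenueID}, the whole schema; {ReviewerID, VenueID} is a candidate key.
Closure of {Score, VenueID} is {Affiliation, Country, Editor, ReviewerID, Score, VenueID}, the whole schema; {Score, VenueID} is a candidate key.
No proper subset of any of these is a key, and no other minimal superkey exists.

{ReviewerID, VenueID}, {Score, VenueID}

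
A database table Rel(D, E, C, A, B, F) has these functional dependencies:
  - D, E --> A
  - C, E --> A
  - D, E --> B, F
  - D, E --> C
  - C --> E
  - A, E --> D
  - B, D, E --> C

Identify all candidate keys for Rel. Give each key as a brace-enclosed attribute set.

{C} is a candidate key since {C}⁺ = {A, B, C, D, E, F} covers every attribute.
{A, E} is a candidate key since {A, E}⁺ = {A, B, C, D, E, F} covers every attribute.
{D, E} is a candidate key since {D, E}⁺ = {A, B, C, D, E, F} covers every attribute.
Any other superkey properly contains one of these, so there are no further candidate keys.

{A, E}, {C}, {D, E}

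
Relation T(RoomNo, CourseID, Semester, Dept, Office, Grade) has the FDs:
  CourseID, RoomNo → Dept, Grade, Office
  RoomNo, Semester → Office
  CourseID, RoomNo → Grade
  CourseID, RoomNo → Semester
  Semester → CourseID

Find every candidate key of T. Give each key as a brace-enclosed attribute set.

Attributes never on any right-hand side: {RoomNo} — every candidate key must contain it.
Closure of {CourseID, RoomNo} is {CourseID, Dept, Grade, Office, RoomNo, Semester}, the whole schema; {CourseID, RoomNo} is a candidate key.
Closure of {RoomNo, Semester} is {CourseID, Dept, Grade, Office, RoomNo, Semester}, the whole schema; {RoomNo, Semester} is a candidate key.
Any other superkey properly contains one of these, so there are no further candidate keys.

{CourseID, RoomNo}, {RoomNo, Semester}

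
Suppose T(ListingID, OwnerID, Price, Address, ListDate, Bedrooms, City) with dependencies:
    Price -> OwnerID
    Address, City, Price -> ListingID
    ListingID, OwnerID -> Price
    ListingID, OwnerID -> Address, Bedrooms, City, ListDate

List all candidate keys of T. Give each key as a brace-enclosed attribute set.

{Address, City, Price}, {ListingID, OwnerID}, {ListingID, Price}

{ListingID, OwnerID}⁺ = {Address, Bedrooms, City, ListDate, ListingID, OwnerID, Price} — all of the relation — so {ListingID, OwnerID} is a candidate key.
{ListingID, Price}⁺ = {Address, Bedrooms, City, ListDate, ListingID, OwnerID, Price} — all of the relation — so {ListingID, Price} is a candidate key.
{Address, City, Price}⁺ = {Address, Bedrooms, City, ListDate, ListingID, OwnerID, Price} — all of the relation — so {Address, City, Price} is a candidate key.
These are minimal and exhaustive — every other superkey contains one of them.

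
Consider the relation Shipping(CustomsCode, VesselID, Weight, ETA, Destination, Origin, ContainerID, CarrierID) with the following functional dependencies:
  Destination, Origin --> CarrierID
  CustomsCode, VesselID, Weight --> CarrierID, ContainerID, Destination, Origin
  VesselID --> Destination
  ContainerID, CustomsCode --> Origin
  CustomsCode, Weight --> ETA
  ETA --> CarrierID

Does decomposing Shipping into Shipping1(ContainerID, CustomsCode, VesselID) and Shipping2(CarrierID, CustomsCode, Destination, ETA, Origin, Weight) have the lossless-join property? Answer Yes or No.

No

Shipping1 ∩ Shipping2 = {CustomsCode}; its closure under F is {CustomsCode}.
Neither Shipping1 nor Shipping2 is contained in that closure, so the decomposition is lossy.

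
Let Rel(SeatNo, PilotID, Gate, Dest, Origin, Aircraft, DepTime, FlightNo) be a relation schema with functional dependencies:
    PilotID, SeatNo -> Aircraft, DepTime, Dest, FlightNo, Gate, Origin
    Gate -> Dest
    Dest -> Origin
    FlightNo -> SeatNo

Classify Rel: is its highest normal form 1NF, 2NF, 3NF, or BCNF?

Candidate keys: {FlightNo, PilotID}, {PilotID, SeatNo}. Prime attributes: {FlightNo, PilotID, SeatNo}.
Gate -> Dest: {Gate}⁺ = {Dest, Gate, Origin}, which is not all of the attributes, so the left side is not a superkey — BCNF is violated.
Gate -> Dest determines the non-prime attribute {Dest} from a non-superkey — 3NF is violated.
No non-prime attribute depends on a proper subset of any candidate key, so 2NF holds.

2NF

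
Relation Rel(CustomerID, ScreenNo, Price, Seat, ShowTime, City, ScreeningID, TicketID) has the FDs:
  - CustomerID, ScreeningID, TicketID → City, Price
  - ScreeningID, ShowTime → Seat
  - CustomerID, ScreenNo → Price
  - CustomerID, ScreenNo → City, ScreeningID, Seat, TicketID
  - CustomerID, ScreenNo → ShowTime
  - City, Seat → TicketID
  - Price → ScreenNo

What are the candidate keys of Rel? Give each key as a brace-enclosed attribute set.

{City, CustomerID, ScreeningID, Seat}, {City, CustomerID, ScreeningID, ShowTime}, {CustomerID, Price}, {CustomerID, ScreenNo}, {CustomerID, ScreeningID, TicketID}

Attributes never on any right-hand side: {CustomerID} — every candidate key must contain it.
{CustomerID, Price}⁺ = {City, CustomerID, Price, ScreenNo, ScreeningID, Seat, ShowTime, TicketID} — all of the relation — so {CustomerID, Price} is a candidate key.
{CustomerID, ScreenNo}⁺ = {City, CustomerID, Price, ScreenNo, ScreeningID, Seat, ShowTime, TicketID} — all of the relation — so {CustomerID, ScreenNo} is a candidate key.
{CustomerID, ScreeningID, TicketID}⁺ = {City, CustomerID, Price, ScreenNo, ScreeningID, Seat, ShowTime, TicketID} — all of the relation — so {CustomerID, ScreeningID, TicketID} is a candidate key.
{City, CustomerID, ScreeningID, Seat}⁺ = {City, CustomerID, Price, ScreenNo, ScreeningID, Seat, ShowTime, TicketID} — all of the relation — so {City, CustomerID, ScreeningID, Seat} is a candidate key.
{City, CustomerID, ScreeningID, ShowTime}⁺ = {City, CustomerID, Price, ScreenNo, ScreeningID, Seat, ShowTime, TicketID} — all of the relation — so {City, CustomerID, ScreeningID, ShowTime} is a candidate key.
No proper subset of any of these is a key, and no other minimal superkey exists.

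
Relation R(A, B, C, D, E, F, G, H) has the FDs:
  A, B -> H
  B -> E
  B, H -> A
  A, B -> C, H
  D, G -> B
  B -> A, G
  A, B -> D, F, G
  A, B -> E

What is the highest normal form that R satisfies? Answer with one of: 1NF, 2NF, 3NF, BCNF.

Candidate keys: {B}, {D, G}. Prime attributes: {B, D, G}.
Every FD has a superkey on the left, so the relation is in BCNF.

BCNF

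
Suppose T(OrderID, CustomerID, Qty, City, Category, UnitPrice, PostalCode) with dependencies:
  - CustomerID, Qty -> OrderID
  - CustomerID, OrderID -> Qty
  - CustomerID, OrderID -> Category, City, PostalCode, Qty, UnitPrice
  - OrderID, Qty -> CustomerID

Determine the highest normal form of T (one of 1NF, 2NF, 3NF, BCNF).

BCNF

Candidate keys: {CustomerID, OrderID}, {CustomerID, Qty}, {OrderID, Qty}. Prime attributes: {CustomerID, OrderID, Qty}.
The left-hand side of every FD is a superkey, so BCNF is satisfied.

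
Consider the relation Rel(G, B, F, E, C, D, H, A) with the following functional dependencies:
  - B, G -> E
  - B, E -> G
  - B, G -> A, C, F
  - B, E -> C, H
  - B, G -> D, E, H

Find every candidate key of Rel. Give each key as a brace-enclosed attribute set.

{B} never appears on the right of any FD, so every key must include it.
Closure of {B, E} is {A, B, C, D, E, F, G, H}, the whole schema; {B, E} is a candidate key.
Closure of {B, G} is {A, B, C, D, E, F, G, H}, the whole schema; {B, G} is a candidate key.
Any other superkey properly contains one of these, so there are no further candidate keys.

{B, E}, {B, G}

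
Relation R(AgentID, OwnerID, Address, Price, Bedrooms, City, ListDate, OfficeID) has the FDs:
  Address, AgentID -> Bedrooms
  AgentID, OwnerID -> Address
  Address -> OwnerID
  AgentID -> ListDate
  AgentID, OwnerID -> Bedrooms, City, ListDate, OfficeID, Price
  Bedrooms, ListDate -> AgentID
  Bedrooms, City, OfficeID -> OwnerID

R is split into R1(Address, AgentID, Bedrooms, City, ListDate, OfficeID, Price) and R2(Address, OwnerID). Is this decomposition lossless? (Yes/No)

Yes

Common attributes: {Address}; their closure is {Address, OwnerID}.
This includes all of R2, so the common attributes are a superkey of R2 — the join is lossless.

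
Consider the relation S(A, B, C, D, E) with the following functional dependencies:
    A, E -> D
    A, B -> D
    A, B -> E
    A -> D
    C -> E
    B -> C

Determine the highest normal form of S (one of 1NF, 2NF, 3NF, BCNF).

1NF

Candidate key: {A, B}. Prime attributes: {A, B}.
A, E -> D: {A, E}⁺ = {A, D, E}, which is not all of the attributes, so the left side is not a superkey — BCNF is violated.
A, E -> D has non-prime {D} on the right and a non-superkey on the left, so 3NF fails.
{A} is a proper subset of the key {A, B}, and {A}⁺ contains the non-prime attribute {D} — a partial dependency, so 2NF is violated.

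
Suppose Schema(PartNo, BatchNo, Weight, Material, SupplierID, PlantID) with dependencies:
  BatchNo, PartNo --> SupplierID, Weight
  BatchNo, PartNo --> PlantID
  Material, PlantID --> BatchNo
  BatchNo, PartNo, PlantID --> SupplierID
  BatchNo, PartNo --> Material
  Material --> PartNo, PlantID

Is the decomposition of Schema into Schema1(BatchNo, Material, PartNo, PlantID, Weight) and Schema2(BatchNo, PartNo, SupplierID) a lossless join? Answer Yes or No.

The shared attributes are {BatchNo, PartNo} and {BatchNo, PartNo}⁺ = {BatchNo, Material, PartNo, PlantID, SupplierID, Weight}.
This includes all of Schema1, so the common attributes are a superkey of Schema1 — the join is lossless.

Yes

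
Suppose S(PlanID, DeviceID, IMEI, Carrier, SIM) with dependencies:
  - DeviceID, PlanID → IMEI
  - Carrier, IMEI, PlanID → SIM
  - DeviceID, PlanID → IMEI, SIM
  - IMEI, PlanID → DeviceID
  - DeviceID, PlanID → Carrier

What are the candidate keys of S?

Attributes never on any right-hand side: {PlanID} — every candidate key must contain it.
Closure of {DeviceID, PlanID} is {Carrier, DeviceID, IMEI, PlanID, SIM}, the whole schema; {DeviceID, PlanID} is a candidate key.
Closure of {IMEI, PlanID} is {Carrier, DeviceID, IMEI, PlanID, SIM}, the whole schema; {IMEI, PlanID} is a candidate key.
These are minimal and exhaustive — every other superkey contains one of them.

{DeviceID, PlanID}, {IMEI, PlanID}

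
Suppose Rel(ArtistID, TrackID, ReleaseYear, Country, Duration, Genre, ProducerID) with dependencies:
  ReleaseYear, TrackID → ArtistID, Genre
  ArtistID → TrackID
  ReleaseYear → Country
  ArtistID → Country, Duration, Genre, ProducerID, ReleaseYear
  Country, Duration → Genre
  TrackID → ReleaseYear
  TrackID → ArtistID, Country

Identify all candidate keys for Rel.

{ArtistID}⁺ = {ArtistID, Country, Duration, Genre, ProducerID, ReleaseYear, TrackID} — all of the relation — so {ArtistID} is a candidate key.
{TrackID}⁺ = {ArtistID, Country, Duration, Genre, ProducerID, ReleaseYear, TrackID} — all of the relation — so {TrackID} is a candidate key.
These are minimal and exhaustive — every other superkey contains one of them.

{ArtistID}, {TrackID}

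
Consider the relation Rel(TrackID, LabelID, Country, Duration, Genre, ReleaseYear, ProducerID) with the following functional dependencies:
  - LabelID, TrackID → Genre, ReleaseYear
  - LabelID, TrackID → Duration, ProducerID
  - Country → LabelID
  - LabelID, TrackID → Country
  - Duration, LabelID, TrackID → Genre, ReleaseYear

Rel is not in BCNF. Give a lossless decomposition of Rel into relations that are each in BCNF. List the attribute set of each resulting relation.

Candidate keys of the original relation: {Country, TrackID}, {LabelID, TrackID}.
In {Country, Duration, Genre, LabelID, ProducerID, ReleaseYear, TrackID}, {Country} is not a superkey ({Country}⁺ restricted to this set is {Country, LabelID}), so split on Country → LabelID into {Country, LabelID} and {Country, Duration, Genre, ProducerID, ReleaseYear, TrackID}.
{Country, LabelID} is in BCNF.
{Country, Duration, Genre, ProducerID, ReleaseYear, TrackID} is in BCNF.

{Country, Duration, Genre, ProducerID, ReleaseYear, TrackID}; {Country, LabelID}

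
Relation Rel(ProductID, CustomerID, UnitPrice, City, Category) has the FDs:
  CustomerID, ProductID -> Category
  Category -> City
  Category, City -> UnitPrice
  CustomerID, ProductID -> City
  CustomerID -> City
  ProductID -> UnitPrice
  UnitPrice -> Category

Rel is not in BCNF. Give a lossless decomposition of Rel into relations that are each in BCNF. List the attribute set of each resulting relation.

{Category, City, UnitPrice}; {Category, ProductID}; {CustomerID, ProductID}

Candidate key of the original relation: {CustomerID, ProductID}.
Within {Category, City, CustomerID, ProductID, UnitPrice}: {Category}⁺ ∩ {Category, City, CustomerID, ProductID, UnitPrice} = {Category, City, UnitPrice}, not the whole set, so Category -> City, UnitPrice violates BCNF; decompose into {Category, City, UnitPrice} and {Category, CustomerID, ProductID}.
{Category, City, UnitPrice} has no BCNF violation.
Within {Category, CustomerID, ProductID}: {ProductID}⁺ ∩ {Category, CustomerID, ProductID} = {Category, ProductID}, not the whole set, so ProductID -> Category violates BCNF; decompose into {Category, ProductID} and {CustomerID, ProductID}.
{Category, ProductID} has no BCNF violation.
{CustomerID, ProductID} has no BCNF violation.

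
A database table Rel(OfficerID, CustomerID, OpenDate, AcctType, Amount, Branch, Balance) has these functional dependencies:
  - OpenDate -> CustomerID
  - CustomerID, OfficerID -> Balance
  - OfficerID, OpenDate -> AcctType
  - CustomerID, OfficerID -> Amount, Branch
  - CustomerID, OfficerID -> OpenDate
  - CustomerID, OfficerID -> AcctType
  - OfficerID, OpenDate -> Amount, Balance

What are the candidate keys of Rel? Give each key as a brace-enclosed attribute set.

{OfficerID} never appears on the right of any FD, so every key must include it.
{CustomerID, OfficerID}⁺ = {AcctType, Amount, Balance, Branch, CustomerID, OfficerID, OpenDate} — all of the relation — so {CustomerID, OfficerID} is a candidate key.
{OfficerID, OpenDate}⁺ = {AcctType, Amount, Balance, Branch, CustomerID, OfficerID, OpenDate} — all of the relation — so {OfficerID, OpenDate} is a candidate key.
No proper subset of any of these is a key, and no other minimal superkey exists.

{CustomerID, OfficerID}, {OfficerID, OpenDate}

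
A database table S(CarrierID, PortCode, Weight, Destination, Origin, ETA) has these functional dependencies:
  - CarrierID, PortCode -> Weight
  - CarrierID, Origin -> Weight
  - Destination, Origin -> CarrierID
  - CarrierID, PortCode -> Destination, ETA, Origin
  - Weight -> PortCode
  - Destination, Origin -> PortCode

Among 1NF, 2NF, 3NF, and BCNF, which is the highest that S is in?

Candidate keys: {CarrierID, Origin}, {CarrierID, PortCode}, {CarrierID, Weight}, {Destination, Origin}. Prime attributes: {CarrierID, Destination, Origin, PortCode, Weight}.
Weight -> PortCode: {Weight}⁺ = {PortCode, Weight}, which is not all of the attributes, so the left side is not a superkey — BCNF is violated.
Its right-hand attributes {PortCode} are all prime, as are those of every other non-superkey FD — the relation is in 3NF.

3NF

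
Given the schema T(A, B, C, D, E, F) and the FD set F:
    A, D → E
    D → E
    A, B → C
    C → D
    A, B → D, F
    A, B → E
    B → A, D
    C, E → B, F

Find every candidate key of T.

{B}, {C}

{B}⁺ = {A, B, C, D, E, F}, which is every attribute, so {B} is a candidate key.
{C}⁺ = {A, B, C, D, E, F}, which is every attribute, so {C} is a candidate key.
Any other superkey properly contains one of these, so there are no further candidate keys.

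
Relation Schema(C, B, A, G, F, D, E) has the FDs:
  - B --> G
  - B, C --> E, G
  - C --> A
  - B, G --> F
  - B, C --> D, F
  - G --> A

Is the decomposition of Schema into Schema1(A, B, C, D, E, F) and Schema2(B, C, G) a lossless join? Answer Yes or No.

Yes

The shared attributes are {B, C} and {B, C}⁺ = {A, B, C, D, E, F, G}.
Since Schema1 ⊆ {A, B, C, D, E, F, G}, the intersection is a superkey of Schema1; the decomposition is lossless.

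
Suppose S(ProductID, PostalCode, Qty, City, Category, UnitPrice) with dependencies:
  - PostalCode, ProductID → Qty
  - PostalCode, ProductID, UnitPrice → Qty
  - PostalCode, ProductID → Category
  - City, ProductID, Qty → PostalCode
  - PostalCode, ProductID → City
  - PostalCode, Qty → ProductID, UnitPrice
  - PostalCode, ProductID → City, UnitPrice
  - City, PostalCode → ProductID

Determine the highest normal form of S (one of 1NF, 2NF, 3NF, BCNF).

Candidate keys: {City, PostalCode}, {City, ProductID, Qty}, {PostalCode, ProductID}, {PostalCode, Qty}. Prime attributes: {City, PostalCode, ProductID, Qty}.
The left-hand side of every FD is a superkey, so BCNF is satisfied.

BCNF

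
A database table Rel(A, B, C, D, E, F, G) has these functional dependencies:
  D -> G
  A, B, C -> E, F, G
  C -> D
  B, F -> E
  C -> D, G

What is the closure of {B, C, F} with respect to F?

Start with {B, C, F}.
C -> D applies; add {D} → now {B, C, D, F}.
B, F -> E applies; add {E} → now {B, C, D, E, F}.
C -> D, G applies; add {G} → now {B, C, D, E, F, G}.
No further FD applies.

{B, C, D, E, F, G}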